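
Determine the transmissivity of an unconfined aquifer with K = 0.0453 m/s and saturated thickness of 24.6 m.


Transmissivity is defined as T = K * h.
T = 0.0453 * 24.6
  = 1.1144 m^2/s.

1.1144


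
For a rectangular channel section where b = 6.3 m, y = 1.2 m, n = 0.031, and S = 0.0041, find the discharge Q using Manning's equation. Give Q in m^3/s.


For a rectangular channel, the cross-sectional area A = b * y = 6.3 * 1.2 = 7.56 m^2.
The wetted perimeter P = b + 2y = 6.3 + 2*1.2 = 8.7 m.
Hydraulic radius R = A/P = 7.56/8.7 = 0.869 m.
Velocity V = (1/n)*R^(2/3)*S^(1/2) = (1/0.031)*0.869^(2/3)*0.0041^(1/2) = 1.8809 m/s.
Discharge Q = A * V = 7.56 * 1.8809 = 14.22 m^3/s.

14.22


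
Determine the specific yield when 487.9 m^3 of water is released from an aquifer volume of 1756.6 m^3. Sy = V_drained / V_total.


Specific yield Sy = Volume drained / Total volume.
Sy = 487.9 / 1756.6
   = 0.2778.

0.2778


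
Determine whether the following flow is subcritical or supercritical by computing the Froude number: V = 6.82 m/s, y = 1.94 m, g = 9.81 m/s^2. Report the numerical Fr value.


The Froude number is defined as Fr = V / sqrt(g*y).
g*y = 9.81 * 1.94 = 19.0314.
sqrt(g*y) = sqrt(19.0314) = 4.3625.
Fr = 6.82 / 4.3625 = 1.5633.
Since Fr > 1, the flow is supercritical.

1.5633


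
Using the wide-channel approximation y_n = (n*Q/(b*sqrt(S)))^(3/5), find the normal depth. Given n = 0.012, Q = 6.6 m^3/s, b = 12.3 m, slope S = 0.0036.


We use the wide-channel approximation y_n = (n*Q/(b*sqrt(S)))^(3/5).
sqrt(S) = sqrt(0.0036) = 0.06.
Numerator: n*Q = 0.012 * 6.6 = 0.0792.
Denominator: b*sqrt(S) = 12.3 * 0.06 = 0.738.
arg = 0.1073.
y_n = 0.1073^(3/5) = 0.2621 m.

0.2621


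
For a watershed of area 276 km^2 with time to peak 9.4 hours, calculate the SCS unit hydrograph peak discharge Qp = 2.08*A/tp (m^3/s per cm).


SCS formula: Qp = 2.08 * A / tp.
Qp = 2.08 * 276 / 9.4
   = 574.08 / 9.4
   = 61.07 m^3/s per cm.

61.07


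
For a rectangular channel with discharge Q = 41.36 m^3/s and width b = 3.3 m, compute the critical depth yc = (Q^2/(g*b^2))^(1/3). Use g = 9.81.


Using yc = (Q^2 / (g * b^2))^(1/3):
Q^2 = 41.36^2 = 1710.65.
g * b^2 = 9.81 * 3.3^2 = 9.81 * 10.89 = 106.83.
Q^2 / (g*b^2) = 1710.65 / 106.83 = 16.0128.
yc = 16.0128^(1/3) = 2.5205 m.

2.5205


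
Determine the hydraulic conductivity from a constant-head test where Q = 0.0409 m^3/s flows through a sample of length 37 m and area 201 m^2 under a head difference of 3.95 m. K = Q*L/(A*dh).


From K = Q*L / (A*dh):
Numerator: Q*L = 0.0409 * 37 = 1.5133.
Denominator: A*dh = 201 * 3.95 = 793.95.
K = 1.5133 / 793.95 = 0.001906 m/s.

0.001906


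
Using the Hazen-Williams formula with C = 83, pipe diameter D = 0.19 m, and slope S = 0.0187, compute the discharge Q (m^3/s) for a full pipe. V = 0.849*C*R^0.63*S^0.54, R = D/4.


For a full circular pipe, R = D/4 = 0.19/4 = 0.0475 m.
V = 0.849 * 83 * 0.0475^0.63 * 0.0187^0.54
  = 0.849 * 83 * 0.146662 * 0.116626
  = 1.2053 m/s.
Pipe area A = pi*D^2/4 = pi*0.19^2/4 = 0.0284 m^2.
Q = A * V = 0.0284 * 1.2053 = 0.0342 m^3/s.

0.0342


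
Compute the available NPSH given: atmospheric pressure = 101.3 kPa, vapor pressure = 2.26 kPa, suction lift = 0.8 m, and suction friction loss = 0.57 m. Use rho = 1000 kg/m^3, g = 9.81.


NPSHa = p_atm/(rho*g) - z_s - hf_s - p_vap/(rho*g).
p_atm/(rho*g) = 101.3*1000 / (1000*9.81) = 10.326 m.
p_vap/(rho*g) = 2.26*1000 / (1000*9.81) = 0.23 m.
NPSHa = 10.326 - 0.8 - 0.57 - 0.23
      = 8.73 m.

8.73


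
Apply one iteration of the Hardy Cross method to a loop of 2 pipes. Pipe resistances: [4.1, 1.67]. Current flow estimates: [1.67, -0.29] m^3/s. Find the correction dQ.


Numerator terms (r*Q*|Q|): 4.1*1.67*|1.67| = 11.4345; 1.67*-0.29*|-0.29| = -0.1404.
Sum of numerator = 11.294.
Denominator terms (r*|Q|): 4.1*|1.67| = 6.847; 1.67*|-0.29| = 0.4843.
2 * sum of denominator = 2 * 7.3313 = 14.6626.
dQ = -11.294 / 14.6626 = -0.7703 m^3/s.

-0.7703


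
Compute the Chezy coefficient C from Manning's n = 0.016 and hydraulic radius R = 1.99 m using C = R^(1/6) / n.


The Chezy coefficient relates to Manning's n through C = R^(1/6) / n.
R^(1/6) = 1.99^(1/6) = 1.121525.
C = 1.121525 / 0.016 = 70.1 m^(1/2)/s.

70.1


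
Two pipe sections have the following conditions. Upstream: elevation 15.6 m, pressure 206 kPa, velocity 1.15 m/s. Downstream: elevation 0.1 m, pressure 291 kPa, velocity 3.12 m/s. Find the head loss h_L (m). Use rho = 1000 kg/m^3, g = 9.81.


Total head at each section: H = z + p/(rho*g) + V^2/(2g).
H1 = 15.6 + 206*1000/(1000*9.81) + 1.15^2/(2*9.81)
   = 15.6 + 20.999 + 0.0674
   = 36.666 m.
H2 = 0.1 + 291*1000/(1000*9.81) + 3.12^2/(2*9.81)
   = 0.1 + 29.664 + 0.4961
   = 30.26 m.
h_L = H1 - H2 = 36.666 - 30.26 = 6.407 m.

6.407


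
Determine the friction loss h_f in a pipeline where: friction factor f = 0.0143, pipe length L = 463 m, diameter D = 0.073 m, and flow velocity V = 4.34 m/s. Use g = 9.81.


Darcy-Weisbach equation: h_f = f * (L/D) * V^2/(2g).
f * L/D = 0.0143 * 463/0.073 = 90.6973.
V^2/(2g) = 4.34^2 / (2*9.81) = 18.8356 / 19.62 = 0.96 m.
h_f = 90.6973 * 0.96 = 87.071 m.

87.071


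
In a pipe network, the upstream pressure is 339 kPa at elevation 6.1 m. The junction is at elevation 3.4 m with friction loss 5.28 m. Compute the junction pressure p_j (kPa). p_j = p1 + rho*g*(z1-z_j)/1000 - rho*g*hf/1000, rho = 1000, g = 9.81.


Junction pressure: p_j = p1 + rho*g*(z1 - z_j)/1000 - rho*g*hf/1000.
Elevation term = 1000*9.81*(6.1 - 3.4)/1000 = 26.487 kPa.
Friction term = 1000*9.81*5.28/1000 = 51.797 kPa.
p_j = 339 + 26.487 - 51.797 = 313.69 kPa.

313.69


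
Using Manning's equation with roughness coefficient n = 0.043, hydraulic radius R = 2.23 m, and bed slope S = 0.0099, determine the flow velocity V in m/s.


Manning's equation gives V = (1/n) * R^(2/3) * S^(1/2).
First, compute R^(2/3) = 2.23^(2/3) = 1.7069.
Next, S^(1/2) = 0.0099^(1/2) = 0.099499.
Then 1/n = 1/0.043 = 23.26.
V = 23.26 * 1.7069 * 0.099499 = 3.9496 m/s.

3.9496


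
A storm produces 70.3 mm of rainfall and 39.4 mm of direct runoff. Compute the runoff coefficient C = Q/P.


The runoff coefficient C = runoff depth / rainfall depth.
C = 39.4 / 70.3
  = 0.5605.

0.5605


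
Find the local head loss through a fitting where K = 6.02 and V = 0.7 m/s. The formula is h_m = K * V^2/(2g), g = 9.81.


Minor loss formula: h_m = K * V^2/(2g).
V^2 = 0.7^2 = 0.49.
V^2/(2g) = 0.49 / 19.62 = 0.025 m.
h_m = 6.02 * 0.025 = 0.1503 m.

0.1503


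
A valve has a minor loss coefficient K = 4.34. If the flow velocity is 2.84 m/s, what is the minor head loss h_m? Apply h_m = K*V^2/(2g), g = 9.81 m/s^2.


Minor loss formula: h_m = K * V^2/(2g).
V^2 = 2.84^2 = 8.0656.
V^2/(2g) = 8.0656 / 19.62 = 0.4111 m.
h_m = 4.34 * 0.4111 = 1.7841 m.

1.7841


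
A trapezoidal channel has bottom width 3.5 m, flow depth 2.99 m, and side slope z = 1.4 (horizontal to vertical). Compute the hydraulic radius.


For a trapezoidal section with side slope z:
A = (b + z*y)*y = (3.5 + 1.4*2.99)*2.99 = 22.981 m^2.
P = b + 2*y*sqrt(1 + z^2) = 3.5 + 2*2.99*sqrt(1 + 1.4^2) = 13.788 m.
R = A/P = 22.981 / 13.788 = 1.6667 m.

1.6667


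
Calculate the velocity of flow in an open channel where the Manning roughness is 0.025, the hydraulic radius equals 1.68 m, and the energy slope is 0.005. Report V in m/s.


Manning's equation gives V = (1/n) * R^(2/3) * S^(1/2).
First, compute R^(2/3) = 1.68^(2/3) = 1.4132.
Next, S^(1/2) = 0.005^(1/2) = 0.070711.
Then 1/n = 1/0.025 = 40.0.
V = 40.0 * 1.4132 * 0.070711 = 3.9972 m/s.

3.9972


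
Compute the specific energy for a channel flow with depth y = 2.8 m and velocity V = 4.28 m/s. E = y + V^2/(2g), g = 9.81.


Specific energy E = y + V^2/(2g).
Velocity head = V^2/(2g) = 4.28^2 / (2*9.81) = 18.3184 / 19.62 = 0.9337 m.
E = 2.8 + 0.9337 = 3.7337 m.

3.7337


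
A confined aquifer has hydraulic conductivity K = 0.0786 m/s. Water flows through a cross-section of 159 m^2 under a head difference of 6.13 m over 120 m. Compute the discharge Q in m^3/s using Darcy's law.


Darcy's law: Q = K * A * i, where i = dh/L.
Hydraulic gradient i = 6.13 / 120 = 0.051083.
Q = 0.0786 * 159 * 0.051083
  = 0.6384 m^3/s.

0.6384


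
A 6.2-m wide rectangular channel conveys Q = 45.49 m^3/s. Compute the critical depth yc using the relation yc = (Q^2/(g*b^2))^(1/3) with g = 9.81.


Using yc = (Q^2 / (g * b^2))^(1/3):
Q^2 = 45.49^2 = 2069.34.
g * b^2 = 9.81 * 6.2^2 = 9.81 * 38.44 = 377.1.
Q^2 / (g*b^2) = 2069.34 / 377.1 = 5.4875.
yc = 5.4875^(1/3) = 1.7638 m.

1.7638


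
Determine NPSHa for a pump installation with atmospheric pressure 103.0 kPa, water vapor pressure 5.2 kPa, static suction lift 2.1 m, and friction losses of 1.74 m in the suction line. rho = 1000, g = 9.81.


NPSHa = p_atm/(rho*g) - z_s - hf_s - p_vap/(rho*g).
p_atm/(rho*g) = 103.0*1000 / (1000*9.81) = 10.499 m.
p_vap/(rho*g) = 5.2*1000 / (1000*9.81) = 0.53 m.
NPSHa = 10.499 - 2.1 - 1.74 - 0.53
      = 6.13 m.

6.13


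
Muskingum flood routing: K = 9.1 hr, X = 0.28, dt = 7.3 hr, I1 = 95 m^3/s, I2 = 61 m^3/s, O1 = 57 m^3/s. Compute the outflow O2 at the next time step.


Muskingum coefficients:
denom = 2*K*(1-X) + dt = 2*9.1*(1-0.28) + 7.3 = 20.404.
C0 = (dt - 2*K*X)/denom = (7.3 - 2*9.1*0.28)/20.404 = 0.108.
C1 = (dt + 2*K*X)/denom = (7.3 + 2*9.1*0.28)/20.404 = 0.6075.
C2 = (2*K*(1-X) - dt)/denom = 0.2845.
O2 = C0*I2 + C1*I1 + C2*O1
   = 0.108*61 + 0.6075*95 + 0.2845*57
   = 80.52 m^3/s.

80.52


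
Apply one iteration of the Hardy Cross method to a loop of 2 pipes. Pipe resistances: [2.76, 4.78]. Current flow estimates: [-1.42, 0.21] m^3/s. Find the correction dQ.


Numerator terms (r*Q*|Q|): 2.76*-1.42*|-1.42| = -5.5653; 4.78*0.21*|0.21| = 0.2108.
Sum of numerator = -5.3545.
Denominator terms (r*|Q|): 2.76*|-1.42| = 3.9192; 4.78*|0.21| = 1.0038.
2 * sum of denominator = 2 * 4.923 = 9.846.
dQ = --5.3545 / 9.846 = 0.5438 m^3/s.

0.5438


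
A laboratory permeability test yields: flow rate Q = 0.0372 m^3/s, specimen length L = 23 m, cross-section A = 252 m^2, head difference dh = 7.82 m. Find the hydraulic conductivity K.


From K = Q*L / (A*dh):
Numerator: Q*L = 0.0372 * 23 = 0.8556.
Denominator: A*dh = 252 * 7.82 = 1970.64.
K = 0.8556 / 1970.64 = 0.000434 m/s.

0.000434


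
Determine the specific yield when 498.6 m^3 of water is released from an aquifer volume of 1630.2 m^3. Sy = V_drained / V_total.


Specific yield Sy = Volume drained / Total volume.
Sy = 498.6 / 1630.2
   = 0.3059.

0.3059


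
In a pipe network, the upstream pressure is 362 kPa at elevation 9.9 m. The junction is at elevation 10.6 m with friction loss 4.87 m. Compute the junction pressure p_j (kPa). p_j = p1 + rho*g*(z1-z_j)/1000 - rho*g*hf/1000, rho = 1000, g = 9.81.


Junction pressure: p_j = p1 + rho*g*(z1 - z_j)/1000 - rho*g*hf/1000.
Elevation term = 1000*9.81*(9.9 - 10.6)/1000 = -6.867 kPa.
Friction term = 1000*9.81*4.87/1000 = 47.775 kPa.
p_j = 362 + -6.867 - 47.775 = 307.36 kPa.

307.36


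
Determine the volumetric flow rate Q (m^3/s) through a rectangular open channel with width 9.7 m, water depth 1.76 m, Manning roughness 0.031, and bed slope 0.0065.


For a rectangular channel, the cross-sectional area A = b * y = 9.7 * 1.76 = 17.07 m^2.
The wetted perimeter P = b + 2y = 9.7 + 2*1.76 = 13.22 m.
Hydraulic radius R = A/P = 17.07/13.22 = 1.2914 m.
Velocity V = (1/n)*R^(2/3)*S^(1/2) = (1/0.031)*1.2914^(2/3)*0.0065^(1/2) = 3.0841 m/s.
Discharge Q = A * V = 17.07 * 3.0841 = 52.652 m^3/s.

52.652


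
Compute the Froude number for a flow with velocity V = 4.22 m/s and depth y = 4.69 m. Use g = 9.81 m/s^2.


The Froude number is defined as Fr = V / sqrt(g*y).
g*y = 9.81 * 4.69 = 46.0089.
sqrt(g*y) = sqrt(46.0089) = 6.783.
Fr = 4.22 / 6.783 = 0.6221.

0.6221


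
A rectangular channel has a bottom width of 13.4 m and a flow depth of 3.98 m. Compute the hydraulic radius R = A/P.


For a rectangular section:
Flow area A = b * y = 13.4 * 3.98 = 53.33 m^2.
Wetted perimeter P = b + 2y = 13.4 + 2*3.98 = 21.36 m.
Hydraulic radius R = A/P = 53.33 / 21.36 = 2.4968 m.

2.4968


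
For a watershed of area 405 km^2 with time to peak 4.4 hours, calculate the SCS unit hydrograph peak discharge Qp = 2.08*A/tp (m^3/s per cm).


SCS formula: Qp = 2.08 * A / tp.
Qp = 2.08 * 405 / 4.4
   = 842.4 / 4.4
   = 191.45 m^3/s per cm.

191.45


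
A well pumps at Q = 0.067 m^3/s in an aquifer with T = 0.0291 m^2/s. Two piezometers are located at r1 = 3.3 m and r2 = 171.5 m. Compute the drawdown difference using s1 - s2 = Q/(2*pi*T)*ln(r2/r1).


Thiem equation: s1 - s2 = Q/(2*pi*T) * ln(r2/r1).
ln(r2/r1) = ln(171.5/3.3) = 3.9507.
Q/(2*pi*T) = 0.067 / (2*pi*0.0291) = 0.067 / 0.1828 = 0.3664.
s1 - s2 = 0.3664 * 3.9507 = 1.4477 m.

1.4477


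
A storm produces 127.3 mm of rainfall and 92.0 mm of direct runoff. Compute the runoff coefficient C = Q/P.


The runoff coefficient C = runoff depth / rainfall depth.
C = 92.0 / 127.3
  = 0.7227.

0.7227


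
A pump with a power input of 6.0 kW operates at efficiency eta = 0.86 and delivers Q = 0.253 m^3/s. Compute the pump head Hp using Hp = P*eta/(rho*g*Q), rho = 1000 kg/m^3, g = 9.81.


Pump head formula: Hp = P * eta / (rho * g * Q).
Numerator: P * eta = 6.0 * 1000 * 0.86 = 5160.0 W.
Denominator: rho * g * Q = 1000 * 9.81 * 0.253 = 2481.93.
Hp = 5160.0 / 2481.93 = 2.08 m.

2.08


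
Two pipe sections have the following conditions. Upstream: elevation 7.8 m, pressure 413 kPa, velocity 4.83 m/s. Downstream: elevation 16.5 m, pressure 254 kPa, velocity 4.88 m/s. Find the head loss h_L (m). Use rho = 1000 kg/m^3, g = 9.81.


Total head at each section: H = z + p/(rho*g) + V^2/(2g).
H1 = 7.8 + 413*1000/(1000*9.81) + 4.83^2/(2*9.81)
   = 7.8 + 42.1 + 1.189
   = 51.089 m.
H2 = 16.5 + 254*1000/(1000*9.81) + 4.88^2/(2*9.81)
   = 16.5 + 25.892 + 1.2138
   = 43.606 m.
h_L = H1 - H2 = 51.089 - 43.606 = 7.483 m.

7.483


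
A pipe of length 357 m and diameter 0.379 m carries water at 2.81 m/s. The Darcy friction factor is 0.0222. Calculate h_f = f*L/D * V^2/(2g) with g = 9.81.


Darcy-Weisbach equation: h_f = f * (L/D) * V^2/(2g).
f * L/D = 0.0222 * 357/0.379 = 20.9113.
V^2/(2g) = 2.81^2 / (2*9.81) = 7.8961 / 19.62 = 0.4025 m.
h_f = 20.9113 * 0.4025 = 8.416 m.

8.416


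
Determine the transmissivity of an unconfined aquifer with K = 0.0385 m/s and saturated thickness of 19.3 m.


Transmissivity is defined as T = K * h.
T = 0.0385 * 19.3
  = 0.743 m^2/s.

0.743


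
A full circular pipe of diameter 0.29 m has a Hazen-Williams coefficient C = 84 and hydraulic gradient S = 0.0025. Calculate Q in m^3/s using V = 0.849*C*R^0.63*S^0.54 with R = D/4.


For a full circular pipe, R = D/4 = 0.29/4 = 0.0725 m.
V = 0.849 * 84 * 0.0725^0.63 * 0.0025^0.54
  = 0.849 * 84 * 0.191431 * 0.039345
  = 0.5371 m/s.
Pipe area A = pi*D^2/4 = pi*0.29^2/4 = 0.0661 m^2.
Q = A * V = 0.0661 * 0.5371 = 0.0355 m^3/s.

0.0355


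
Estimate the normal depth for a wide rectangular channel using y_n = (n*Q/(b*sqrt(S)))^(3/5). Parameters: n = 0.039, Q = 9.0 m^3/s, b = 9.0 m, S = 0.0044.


We use the wide-channel approximation y_n = (n*Q/(b*sqrt(S)))^(3/5).
sqrt(S) = sqrt(0.0044) = 0.066332.
Numerator: n*Q = 0.039 * 9.0 = 0.351.
Denominator: b*sqrt(S) = 9.0 * 0.066332 = 0.596988.
arg = 0.5879.
y_n = 0.5879^(3/5) = 0.7271 m.

0.7271


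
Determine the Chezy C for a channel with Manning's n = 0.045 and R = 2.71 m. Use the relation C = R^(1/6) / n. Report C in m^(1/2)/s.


The Chezy coefficient relates to Manning's n through C = R^(1/6) / n.
R^(1/6) = 2.71^(1/6) = 1.18076.
C = 1.18076 / 0.045 = 26.24 m^(1/2)/s.

26.24


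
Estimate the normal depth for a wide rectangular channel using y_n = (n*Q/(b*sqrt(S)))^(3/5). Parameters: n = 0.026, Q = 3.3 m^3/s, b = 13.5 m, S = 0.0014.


We use the wide-channel approximation y_n = (n*Q/(b*sqrt(S)))^(3/5).
sqrt(S) = sqrt(0.0014) = 0.037417.
Numerator: n*Q = 0.026 * 3.3 = 0.0858.
Denominator: b*sqrt(S) = 13.5 * 0.037417 = 0.50513.
arg = 0.1699.
y_n = 0.1699^(3/5) = 0.3452 m.

0.3452


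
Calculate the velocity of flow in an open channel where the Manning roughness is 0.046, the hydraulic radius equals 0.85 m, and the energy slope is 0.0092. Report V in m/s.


Manning's equation gives V = (1/n) * R^(2/3) * S^(1/2).
First, compute R^(2/3) = 0.85^(2/3) = 0.8973.
Next, S^(1/2) = 0.0092^(1/2) = 0.095917.
Then 1/n = 1/0.046 = 21.74.
V = 21.74 * 0.8973 * 0.095917 = 1.871 m/s.

1.871


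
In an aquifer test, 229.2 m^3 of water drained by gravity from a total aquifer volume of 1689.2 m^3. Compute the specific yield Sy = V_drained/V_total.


Specific yield Sy = Volume drained / Total volume.
Sy = 229.2 / 1689.2
   = 0.1357.

0.1357


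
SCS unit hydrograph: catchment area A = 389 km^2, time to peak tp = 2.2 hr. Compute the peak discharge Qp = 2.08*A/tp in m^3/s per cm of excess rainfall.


SCS formula: Qp = 2.08 * A / tp.
Qp = 2.08 * 389 / 2.2
   = 809.12 / 2.2
   = 367.78 m^3/s per cm.

367.78


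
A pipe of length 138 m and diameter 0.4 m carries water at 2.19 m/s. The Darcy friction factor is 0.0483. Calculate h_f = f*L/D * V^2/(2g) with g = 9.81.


Darcy-Weisbach equation: h_f = f * (L/D) * V^2/(2g).
f * L/D = 0.0483 * 138/0.4 = 16.6635.
V^2/(2g) = 2.19^2 / (2*9.81) = 4.7961 / 19.62 = 0.2444 m.
h_f = 16.6635 * 0.2444 = 4.073 m.

4.073


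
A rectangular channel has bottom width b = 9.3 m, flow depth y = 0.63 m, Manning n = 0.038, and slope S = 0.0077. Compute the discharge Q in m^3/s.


For a rectangular channel, the cross-sectional area A = b * y = 9.3 * 0.63 = 5.86 m^2.
The wetted perimeter P = b + 2y = 9.3 + 2*0.63 = 10.56 m.
Hydraulic radius R = A/P = 5.86/10.56 = 0.5548 m.
Velocity V = (1/n)*R^(2/3)*S^(1/2) = (1/0.038)*0.5548^(2/3)*0.0077^(1/2) = 1.5592 m/s.
Discharge Q = A * V = 5.86 * 1.5592 = 9.135 m^3/s.

9.135


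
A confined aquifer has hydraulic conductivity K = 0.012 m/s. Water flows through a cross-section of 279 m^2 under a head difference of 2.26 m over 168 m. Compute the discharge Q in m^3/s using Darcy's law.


Darcy's law: Q = K * A * i, where i = dh/L.
Hydraulic gradient i = 2.26 / 168 = 0.013452.
Q = 0.012 * 279 * 0.013452
  = 0.045 m^3/s.

0.045


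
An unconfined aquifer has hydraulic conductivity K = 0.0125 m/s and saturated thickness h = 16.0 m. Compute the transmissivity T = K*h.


Transmissivity is defined as T = K * h.
T = 0.0125 * 16.0
  = 0.2 m^2/s.

0.2


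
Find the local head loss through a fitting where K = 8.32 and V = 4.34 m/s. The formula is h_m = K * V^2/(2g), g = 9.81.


Minor loss formula: h_m = K * V^2/(2g).
V^2 = 4.34^2 = 18.8356.
V^2/(2g) = 18.8356 / 19.62 = 0.96 m.
h_m = 8.32 * 0.96 = 7.9874 m.

7.9874


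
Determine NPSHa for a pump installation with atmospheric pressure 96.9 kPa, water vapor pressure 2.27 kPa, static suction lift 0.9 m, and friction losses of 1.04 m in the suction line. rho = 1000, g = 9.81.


NPSHa = p_atm/(rho*g) - z_s - hf_s - p_vap/(rho*g).
p_atm/(rho*g) = 96.9*1000 / (1000*9.81) = 9.878 m.
p_vap/(rho*g) = 2.27*1000 / (1000*9.81) = 0.231 m.
NPSHa = 9.878 - 0.9 - 1.04 - 0.231
      = 7.71 m.

7.71


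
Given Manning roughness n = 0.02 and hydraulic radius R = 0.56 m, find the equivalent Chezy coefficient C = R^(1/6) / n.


The Chezy coefficient relates to Manning's n through C = R^(1/6) / n.
R^(1/6) = 0.56^(1/6) = 0.907886.
C = 0.907886 / 0.02 = 45.39 m^(1/2)/s.

45.39


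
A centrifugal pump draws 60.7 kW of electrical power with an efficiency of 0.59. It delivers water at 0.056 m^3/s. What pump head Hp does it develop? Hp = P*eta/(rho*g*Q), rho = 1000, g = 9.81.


Pump head formula: Hp = P * eta / (rho * g * Q).
Numerator: P * eta = 60.7 * 1000 * 0.59 = 35813.0 W.
Denominator: rho * g * Q = 1000 * 9.81 * 0.056 = 549.36.
Hp = 35813.0 / 549.36 = 65.19 m.

65.19


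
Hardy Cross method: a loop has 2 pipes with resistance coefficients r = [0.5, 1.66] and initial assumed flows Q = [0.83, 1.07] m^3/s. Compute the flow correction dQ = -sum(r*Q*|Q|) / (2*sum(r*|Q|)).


Numerator terms (r*Q*|Q|): 0.5*0.83*|0.83| = 0.3444; 1.66*1.07*|1.07| = 1.9005.
Sum of numerator = 2.245.
Denominator terms (r*|Q|): 0.5*|0.83| = 0.415; 1.66*|1.07| = 1.7762.
2 * sum of denominator = 2 * 2.1912 = 4.3824.
dQ = -2.245 / 4.3824 = -0.5123 m^3/s.

-0.5123


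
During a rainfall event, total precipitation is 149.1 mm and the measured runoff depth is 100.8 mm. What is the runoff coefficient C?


The runoff coefficient C = runoff depth / rainfall depth.
C = 100.8 / 149.1
  = 0.6761.

0.6761


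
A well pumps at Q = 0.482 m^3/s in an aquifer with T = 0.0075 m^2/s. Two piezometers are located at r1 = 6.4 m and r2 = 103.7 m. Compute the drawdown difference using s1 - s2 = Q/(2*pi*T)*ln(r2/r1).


Thiem equation: s1 - s2 = Q/(2*pi*T) * ln(r2/r1).
ln(r2/r1) = ln(103.7/6.4) = 2.7852.
Q/(2*pi*T) = 0.482 / (2*pi*0.0075) = 0.482 / 0.0471 = 10.2284.
s1 - s2 = 10.2284 * 2.7852 = 28.4881 m.

28.4881


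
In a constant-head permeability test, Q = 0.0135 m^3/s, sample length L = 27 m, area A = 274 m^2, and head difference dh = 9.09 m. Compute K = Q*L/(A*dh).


From K = Q*L / (A*dh):
Numerator: Q*L = 0.0135 * 27 = 0.3645.
Denominator: A*dh = 274 * 9.09 = 2490.66.
K = 0.3645 / 2490.66 = 0.000146 m/s.

0.000146


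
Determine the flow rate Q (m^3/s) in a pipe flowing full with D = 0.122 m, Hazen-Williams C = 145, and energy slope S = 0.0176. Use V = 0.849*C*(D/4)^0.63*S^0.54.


For a full circular pipe, R = D/4 = 0.122/4 = 0.0305 m.
V = 0.849 * 145 * 0.0305^0.63 * 0.0176^0.54
  = 0.849 * 145 * 0.110945 * 0.11287
  = 1.5416 m/s.
Pipe area A = pi*D^2/4 = pi*0.122^2/4 = 0.0117 m^2.
Q = A * V = 0.0117 * 1.5416 = 0.018 m^3/s.

0.018


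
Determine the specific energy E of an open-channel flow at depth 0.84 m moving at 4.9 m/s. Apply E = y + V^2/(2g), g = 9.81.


Specific energy E = y + V^2/(2g).
Velocity head = V^2/(2g) = 4.9^2 / (2*9.81) = 24.01 / 19.62 = 1.2238 m.
E = 0.84 + 1.2238 = 2.0638 m.

2.0638


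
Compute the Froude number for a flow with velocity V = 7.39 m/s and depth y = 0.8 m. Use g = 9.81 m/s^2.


The Froude number is defined as Fr = V / sqrt(g*y).
g*y = 9.81 * 0.8 = 7.848.
sqrt(g*y) = sqrt(7.848) = 2.8014.
Fr = 7.39 / 2.8014 = 2.6379.

2.6379


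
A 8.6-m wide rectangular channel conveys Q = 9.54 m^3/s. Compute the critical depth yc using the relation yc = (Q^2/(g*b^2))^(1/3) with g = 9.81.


Using yc = (Q^2 / (g * b^2))^(1/3):
Q^2 = 9.54^2 = 91.01.
g * b^2 = 9.81 * 8.6^2 = 9.81 * 73.96 = 725.55.
Q^2 / (g*b^2) = 91.01 / 725.55 = 0.1254.
yc = 0.1254^(1/3) = 0.5006 m.

0.5006


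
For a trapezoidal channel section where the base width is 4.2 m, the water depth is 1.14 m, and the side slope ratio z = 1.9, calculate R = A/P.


For a trapezoidal section with side slope z:
A = (b + z*y)*y = (4.2 + 1.9*1.14)*1.14 = 7.257 m^2.
P = b + 2*y*sqrt(1 + z^2) = 4.2 + 2*1.14*sqrt(1 + 1.9^2) = 9.095 m.
R = A/P = 7.257 / 9.095 = 0.7979 m.

0.7979


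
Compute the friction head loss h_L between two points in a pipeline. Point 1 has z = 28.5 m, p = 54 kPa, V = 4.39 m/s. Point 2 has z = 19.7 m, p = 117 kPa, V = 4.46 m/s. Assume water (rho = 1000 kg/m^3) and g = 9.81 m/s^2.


Total head at each section: H = z + p/(rho*g) + V^2/(2g).
H1 = 28.5 + 54*1000/(1000*9.81) + 4.39^2/(2*9.81)
   = 28.5 + 5.505 + 0.9823
   = 34.987 m.
H2 = 19.7 + 117*1000/(1000*9.81) + 4.46^2/(2*9.81)
   = 19.7 + 11.927 + 1.0138
   = 32.64 m.
h_L = H1 - H2 = 34.987 - 32.64 = 2.346 m.

2.346


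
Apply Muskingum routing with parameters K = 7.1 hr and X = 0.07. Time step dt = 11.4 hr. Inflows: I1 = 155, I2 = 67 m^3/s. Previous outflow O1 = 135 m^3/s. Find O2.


Muskingum coefficients:
denom = 2*K*(1-X) + dt = 2*7.1*(1-0.07) + 11.4 = 24.606.
C0 = (dt - 2*K*X)/denom = (11.4 - 2*7.1*0.07)/24.606 = 0.4229.
C1 = (dt + 2*K*X)/denom = (11.4 + 2*7.1*0.07)/24.606 = 0.5037.
C2 = (2*K*(1-X) - dt)/denom = 0.0734.
O2 = C0*I2 + C1*I1 + C2*O1
   = 0.4229*67 + 0.5037*155 + 0.0734*135
   = 116.32 m^3/s.

116.32


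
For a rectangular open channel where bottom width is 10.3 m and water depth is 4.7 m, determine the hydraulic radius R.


For a rectangular section:
Flow area A = b * y = 10.3 * 4.7 = 48.41 m^2.
Wetted perimeter P = b + 2y = 10.3 + 2*4.7 = 19.7 m.
Hydraulic radius R = A/P = 48.41 / 19.7 = 2.4574 m.

2.4574


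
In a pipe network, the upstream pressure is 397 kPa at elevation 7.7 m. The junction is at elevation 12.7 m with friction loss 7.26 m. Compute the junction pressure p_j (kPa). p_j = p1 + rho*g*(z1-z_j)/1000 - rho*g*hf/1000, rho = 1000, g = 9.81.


Junction pressure: p_j = p1 + rho*g*(z1 - z_j)/1000 - rho*g*hf/1000.
Elevation term = 1000*9.81*(7.7 - 12.7)/1000 = -49.05 kPa.
Friction term = 1000*9.81*7.26/1000 = 71.221 kPa.
p_j = 397 + -49.05 - 71.221 = 276.73 kPa.

276.73


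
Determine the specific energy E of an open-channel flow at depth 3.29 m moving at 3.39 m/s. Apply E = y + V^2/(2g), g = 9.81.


Specific energy E = y + V^2/(2g).
Velocity head = V^2/(2g) = 3.39^2 / (2*9.81) = 11.4921 / 19.62 = 0.5857 m.
E = 3.29 + 0.5857 = 3.8757 m.

3.8757


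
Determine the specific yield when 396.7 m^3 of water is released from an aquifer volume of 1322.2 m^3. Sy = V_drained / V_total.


Specific yield Sy = Volume drained / Total volume.
Sy = 396.7 / 1322.2
   = 0.3.

0.3


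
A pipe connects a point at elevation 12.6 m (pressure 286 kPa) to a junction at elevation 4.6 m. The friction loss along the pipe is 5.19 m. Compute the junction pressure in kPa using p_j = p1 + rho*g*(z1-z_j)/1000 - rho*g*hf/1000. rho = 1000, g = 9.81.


Junction pressure: p_j = p1 + rho*g*(z1 - z_j)/1000 - rho*g*hf/1000.
Elevation term = 1000*9.81*(12.6 - 4.6)/1000 = 78.48 kPa.
Friction term = 1000*9.81*5.19/1000 = 50.914 kPa.
p_j = 286 + 78.48 - 50.914 = 313.57 kPa.

313.57


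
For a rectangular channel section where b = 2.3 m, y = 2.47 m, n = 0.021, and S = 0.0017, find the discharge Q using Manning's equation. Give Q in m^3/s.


For a rectangular channel, the cross-sectional area A = b * y = 2.3 * 2.47 = 5.68 m^2.
The wetted perimeter P = b + 2y = 2.3 + 2*2.47 = 7.24 m.
Hydraulic radius R = A/P = 5.68/7.24 = 0.7847 m.
Velocity V = (1/n)*R^(2/3)*S^(1/2) = (1/0.021)*0.7847^(2/3)*0.0017^(1/2) = 1.6703 m/s.
Discharge Q = A * V = 5.68 * 1.6703 = 9.489 m^3/s.

9.489


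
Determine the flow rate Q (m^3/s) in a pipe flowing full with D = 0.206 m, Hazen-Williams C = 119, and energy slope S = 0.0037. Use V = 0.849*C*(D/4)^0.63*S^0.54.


For a full circular pipe, R = D/4 = 0.206/4 = 0.0515 m.
V = 0.849 * 119 * 0.0515^0.63 * 0.0037^0.54
  = 0.849 * 119 * 0.154326 * 0.048622
  = 0.7581 m/s.
Pipe area A = pi*D^2/4 = pi*0.206^2/4 = 0.0333 m^2.
Q = A * V = 0.0333 * 0.7581 = 0.0253 m^3/s.

0.0253


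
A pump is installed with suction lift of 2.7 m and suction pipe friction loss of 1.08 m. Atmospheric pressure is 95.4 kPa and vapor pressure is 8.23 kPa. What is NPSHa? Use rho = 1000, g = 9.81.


NPSHa = p_atm/(rho*g) - z_s - hf_s - p_vap/(rho*g).
p_atm/(rho*g) = 95.4*1000 / (1000*9.81) = 9.725 m.
p_vap/(rho*g) = 8.23*1000 / (1000*9.81) = 0.839 m.
NPSHa = 9.725 - 2.7 - 1.08 - 0.839
      = 5.11 m.

5.11


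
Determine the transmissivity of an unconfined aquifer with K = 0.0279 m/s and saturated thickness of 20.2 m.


Transmissivity is defined as T = K * h.
T = 0.0279 * 20.2
  = 0.5636 m^2/s.

0.5636


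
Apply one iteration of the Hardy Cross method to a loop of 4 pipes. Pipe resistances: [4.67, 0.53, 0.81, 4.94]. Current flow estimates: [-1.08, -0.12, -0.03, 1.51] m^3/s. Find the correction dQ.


Numerator terms (r*Q*|Q|): 4.67*-1.08*|-1.08| = -5.4471; 0.53*-0.12*|-0.12| = -0.0076; 0.81*-0.03*|-0.03| = -0.0007; 4.94*1.51*|1.51| = 11.2637.
Sum of numerator = 5.8082.
Denominator terms (r*|Q|): 4.67*|-1.08| = 5.0436; 0.53*|-0.12| = 0.0636; 0.81*|-0.03| = 0.0243; 4.94*|1.51| = 7.4594.
2 * sum of denominator = 2 * 12.5909 = 25.1818.
dQ = -5.8082 / 25.1818 = -0.2307 m^3/s.

-0.2307


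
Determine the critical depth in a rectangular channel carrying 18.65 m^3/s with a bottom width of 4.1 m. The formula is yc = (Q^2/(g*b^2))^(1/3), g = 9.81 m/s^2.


Using yc = (Q^2 / (g * b^2))^(1/3):
Q^2 = 18.65^2 = 347.82.
g * b^2 = 9.81 * 4.1^2 = 9.81 * 16.81 = 164.91.
Q^2 / (g*b^2) = 347.82 / 164.91 = 2.1092.
yc = 2.1092^(1/3) = 1.2824 m.

1.2824


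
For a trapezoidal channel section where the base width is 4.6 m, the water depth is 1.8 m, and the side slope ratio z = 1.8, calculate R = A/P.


For a trapezoidal section with side slope z:
A = (b + z*y)*y = (4.6 + 1.8*1.8)*1.8 = 14.112 m^2.
P = b + 2*y*sqrt(1 + z^2) = 4.6 + 2*1.8*sqrt(1 + 1.8^2) = 12.013 m.
R = A/P = 14.112 / 12.013 = 1.1747 m.

1.1747


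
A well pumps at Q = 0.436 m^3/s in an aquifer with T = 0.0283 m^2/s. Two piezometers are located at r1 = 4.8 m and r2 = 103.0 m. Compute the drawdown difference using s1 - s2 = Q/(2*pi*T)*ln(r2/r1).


Thiem equation: s1 - s2 = Q/(2*pi*T) * ln(r2/r1).
ln(r2/r1) = ln(103.0/4.8) = 3.0661.
Q/(2*pi*T) = 0.436 / (2*pi*0.0283) = 0.436 / 0.1778 = 2.452.
s1 - s2 = 2.452 * 3.0661 = 7.5181 m.

7.5181


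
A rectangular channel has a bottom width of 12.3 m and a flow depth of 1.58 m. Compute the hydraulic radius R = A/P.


For a rectangular section:
Flow area A = b * y = 12.3 * 1.58 = 19.43 m^2.
Wetted perimeter P = b + 2y = 12.3 + 2*1.58 = 15.46 m.
Hydraulic radius R = A/P = 19.43 / 15.46 = 1.2571 m.

1.2571


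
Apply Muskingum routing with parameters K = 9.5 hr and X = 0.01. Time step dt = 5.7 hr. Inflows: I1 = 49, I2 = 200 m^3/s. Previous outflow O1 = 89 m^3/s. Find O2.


Muskingum coefficients:
denom = 2*K*(1-X) + dt = 2*9.5*(1-0.01) + 5.7 = 24.51.
C0 = (dt - 2*K*X)/denom = (5.7 - 2*9.5*0.01)/24.51 = 0.2248.
C1 = (dt + 2*K*X)/denom = (5.7 + 2*9.5*0.01)/24.51 = 0.2403.
C2 = (2*K*(1-X) - dt)/denom = 0.5349.
O2 = C0*I2 + C1*I1 + C2*O1
   = 0.2248*200 + 0.2403*49 + 0.5349*89
   = 104.34 m^3/s.

104.34


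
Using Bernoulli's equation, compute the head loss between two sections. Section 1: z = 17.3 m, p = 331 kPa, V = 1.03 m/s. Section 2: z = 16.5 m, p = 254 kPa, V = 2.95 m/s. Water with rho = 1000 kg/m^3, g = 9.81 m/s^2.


Total head at each section: H = z + p/(rho*g) + V^2/(2g).
H1 = 17.3 + 331*1000/(1000*9.81) + 1.03^2/(2*9.81)
   = 17.3 + 33.741 + 0.0541
   = 51.095 m.
H2 = 16.5 + 254*1000/(1000*9.81) + 2.95^2/(2*9.81)
   = 16.5 + 25.892 + 0.4436
   = 42.835 m.
h_L = H1 - H2 = 51.095 - 42.835 = 8.26 m.

8.26


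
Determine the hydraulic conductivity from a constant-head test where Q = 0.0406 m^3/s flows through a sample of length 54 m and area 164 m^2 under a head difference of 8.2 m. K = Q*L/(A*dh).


From K = Q*L / (A*dh):
Numerator: Q*L = 0.0406 * 54 = 2.1924.
Denominator: A*dh = 164 * 8.2 = 1344.8.
K = 2.1924 / 1344.8 = 0.00163 m/s.

0.00163


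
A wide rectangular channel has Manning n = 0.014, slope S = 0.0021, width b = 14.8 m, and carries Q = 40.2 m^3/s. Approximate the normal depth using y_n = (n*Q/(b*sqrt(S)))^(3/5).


We use the wide-channel approximation y_n = (n*Q/(b*sqrt(S)))^(3/5).
sqrt(S) = sqrt(0.0021) = 0.045826.
Numerator: n*Q = 0.014 * 40.2 = 0.5628.
Denominator: b*sqrt(S) = 14.8 * 0.045826 = 0.678225.
arg = 0.8298.
y_n = 0.8298^(3/5) = 0.8941 m.

0.8941


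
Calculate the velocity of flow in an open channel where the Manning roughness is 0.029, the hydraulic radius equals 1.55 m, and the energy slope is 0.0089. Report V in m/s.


Manning's equation gives V = (1/n) * R^(2/3) * S^(1/2).
First, compute R^(2/3) = 1.55^(2/3) = 1.3393.
Next, S^(1/2) = 0.0089^(1/2) = 0.09434.
Then 1/n = 1/0.029 = 34.48.
V = 34.48 * 1.3393 * 0.09434 = 4.357 m/s.

4.357


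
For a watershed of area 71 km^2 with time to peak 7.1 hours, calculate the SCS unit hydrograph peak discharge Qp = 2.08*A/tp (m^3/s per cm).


SCS formula: Qp = 2.08 * A / tp.
Qp = 2.08 * 71 / 7.1
   = 147.68 / 7.1
   = 20.8 m^3/s per cm.

20.8


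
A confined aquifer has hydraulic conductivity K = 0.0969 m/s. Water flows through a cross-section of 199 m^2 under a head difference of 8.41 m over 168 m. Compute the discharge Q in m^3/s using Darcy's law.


Darcy's law: Q = K * A * i, where i = dh/L.
Hydraulic gradient i = 8.41 / 168 = 0.05006.
Q = 0.0969 * 199 * 0.05006
  = 0.9653 m^3/s.

0.9653


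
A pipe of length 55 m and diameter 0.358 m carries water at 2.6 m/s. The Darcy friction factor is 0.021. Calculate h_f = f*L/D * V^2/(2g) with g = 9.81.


Darcy-Weisbach equation: h_f = f * (L/D) * V^2/(2g).
f * L/D = 0.021 * 55/0.358 = 3.2263.
V^2/(2g) = 2.6^2 / (2*9.81) = 6.76 / 19.62 = 0.3445 m.
h_f = 3.2263 * 0.3445 = 1.112 m.

1.112


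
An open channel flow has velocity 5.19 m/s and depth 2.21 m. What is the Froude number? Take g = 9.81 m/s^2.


The Froude number is defined as Fr = V / sqrt(g*y).
g*y = 9.81 * 2.21 = 21.6801.
sqrt(g*y) = sqrt(21.6801) = 4.6562.
Fr = 5.19 / 4.6562 = 1.1146.

1.1146


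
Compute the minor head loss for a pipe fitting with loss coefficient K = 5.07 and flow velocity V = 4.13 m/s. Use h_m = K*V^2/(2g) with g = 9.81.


Minor loss formula: h_m = K * V^2/(2g).
V^2 = 4.13^2 = 17.0569.
V^2/(2g) = 17.0569 / 19.62 = 0.8694 m.
h_m = 5.07 * 0.8694 = 4.4077 m.

4.4077


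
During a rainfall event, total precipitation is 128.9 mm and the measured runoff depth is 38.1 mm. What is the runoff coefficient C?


The runoff coefficient C = runoff depth / rainfall depth.
C = 38.1 / 128.9
  = 0.2956.

0.2956


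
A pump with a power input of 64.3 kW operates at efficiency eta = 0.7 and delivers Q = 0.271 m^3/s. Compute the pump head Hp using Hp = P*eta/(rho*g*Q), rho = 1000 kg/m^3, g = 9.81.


Pump head formula: Hp = P * eta / (rho * g * Q).
Numerator: P * eta = 64.3 * 1000 * 0.7 = 45010.0 W.
Denominator: rho * g * Q = 1000 * 9.81 * 0.271 = 2658.51.
Hp = 45010.0 / 2658.51 = 16.93 m.

16.93


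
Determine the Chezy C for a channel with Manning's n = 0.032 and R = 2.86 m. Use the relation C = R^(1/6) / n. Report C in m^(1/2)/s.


The Chezy coefficient relates to Manning's n through C = R^(1/6) / n.
R^(1/6) = 2.86^(1/6) = 1.191409.
C = 1.191409 / 0.032 = 37.23 m^(1/2)/s.

37.23


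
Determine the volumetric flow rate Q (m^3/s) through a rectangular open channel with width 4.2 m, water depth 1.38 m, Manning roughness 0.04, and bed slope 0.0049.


For a rectangular channel, the cross-sectional area A = b * y = 4.2 * 1.38 = 5.8 m^2.
The wetted perimeter P = b + 2y = 4.2 + 2*1.38 = 6.96 m.
Hydraulic radius R = A/P = 5.8/6.96 = 0.8328 m.
Velocity V = (1/n)*R^(2/3)*S^(1/2) = (1/0.04)*0.8328^(2/3)*0.0049^(1/2) = 1.549 m/s.
Discharge Q = A * V = 5.8 * 1.549 = 8.978 m^3/s.

8.978


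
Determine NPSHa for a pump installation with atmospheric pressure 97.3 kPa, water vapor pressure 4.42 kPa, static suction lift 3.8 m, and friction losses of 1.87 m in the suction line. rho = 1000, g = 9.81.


NPSHa = p_atm/(rho*g) - z_s - hf_s - p_vap/(rho*g).
p_atm/(rho*g) = 97.3*1000 / (1000*9.81) = 9.918 m.
p_vap/(rho*g) = 4.42*1000 / (1000*9.81) = 0.451 m.
NPSHa = 9.918 - 3.8 - 1.87 - 0.451
      = 3.8 m.

3.8


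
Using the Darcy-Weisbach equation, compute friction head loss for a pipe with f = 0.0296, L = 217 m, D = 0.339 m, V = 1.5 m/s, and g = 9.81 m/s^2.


Darcy-Weisbach equation: h_f = f * (L/D) * V^2/(2g).
f * L/D = 0.0296 * 217/0.339 = 18.9475.
V^2/(2g) = 1.5^2 / (2*9.81) = 2.25 / 19.62 = 0.1147 m.
h_f = 18.9475 * 0.1147 = 2.173 m.

2.173


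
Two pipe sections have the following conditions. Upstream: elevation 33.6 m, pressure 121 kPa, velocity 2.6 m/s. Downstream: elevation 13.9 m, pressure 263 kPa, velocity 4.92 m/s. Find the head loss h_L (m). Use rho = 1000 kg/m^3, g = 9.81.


Total head at each section: H = z + p/(rho*g) + V^2/(2g).
H1 = 33.6 + 121*1000/(1000*9.81) + 2.6^2/(2*9.81)
   = 33.6 + 12.334 + 0.3445
   = 46.279 m.
H2 = 13.9 + 263*1000/(1000*9.81) + 4.92^2/(2*9.81)
   = 13.9 + 26.809 + 1.2338
   = 41.943 m.
h_L = H1 - H2 = 46.279 - 41.943 = 4.336 m.

4.336


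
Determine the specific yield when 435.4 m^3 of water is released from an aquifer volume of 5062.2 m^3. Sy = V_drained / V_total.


Specific yield Sy = Volume drained / Total volume.
Sy = 435.4 / 5062.2
   = 0.086.

0.086


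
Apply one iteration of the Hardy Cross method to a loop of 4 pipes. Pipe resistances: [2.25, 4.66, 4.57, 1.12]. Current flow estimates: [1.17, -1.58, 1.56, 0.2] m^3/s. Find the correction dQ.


Numerator terms (r*Q*|Q|): 2.25*1.17*|1.17| = 3.08; 4.66*-1.58*|-1.58| = -11.6332; 4.57*1.56*|1.56| = 11.1216; 1.12*0.2*|0.2| = 0.0448.
Sum of numerator = 2.6132.
Denominator terms (r*|Q|): 2.25*|1.17| = 2.6325; 4.66*|-1.58| = 7.3628; 4.57*|1.56| = 7.1292; 1.12*|0.2| = 0.224.
2 * sum of denominator = 2 * 17.3485 = 34.697.
dQ = -2.6132 / 34.697 = -0.0753 m^3/s.

-0.0753


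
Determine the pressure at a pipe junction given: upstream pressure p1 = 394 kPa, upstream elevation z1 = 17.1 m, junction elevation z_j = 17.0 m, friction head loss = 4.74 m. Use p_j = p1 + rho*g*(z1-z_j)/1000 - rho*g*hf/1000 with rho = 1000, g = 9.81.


Junction pressure: p_j = p1 + rho*g*(z1 - z_j)/1000 - rho*g*hf/1000.
Elevation term = 1000*9.81*(17.1 - 17.0)/1000 = 0.981 kPa.
Friction term = 1000*9.81*4.74/1000 = 46.499 kPa.
p_j = 394 + 0.981 - 46.499 = 348.48 kPa.

348.48


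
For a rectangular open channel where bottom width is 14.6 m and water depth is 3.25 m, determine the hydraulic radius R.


For a rectangular section:
Flow area A = b * y = 14.6 * 3.25 = 47.45 m^2.
Wetted perimeter P = b + 2y = 14.6 + 2*3.25 = 21.1 m.
Hydraulic radius R = A/P = 47.45 / 21.1 = 2.2488 m.

2.2488


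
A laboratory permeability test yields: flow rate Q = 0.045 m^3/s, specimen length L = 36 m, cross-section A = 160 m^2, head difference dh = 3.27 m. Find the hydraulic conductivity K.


From K = Q*L / (A*dh):
Numerator: Q*L = 0.045 * 36 = 1.62.
Denominator: A*dh = 160 * 3.27 = 523.2.
K = 1.62 / 523.2 = 0.003096 m/s.

0.003096


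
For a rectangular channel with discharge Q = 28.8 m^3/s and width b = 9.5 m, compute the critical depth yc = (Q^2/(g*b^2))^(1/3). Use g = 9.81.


Using yc = (Q^2 / (g * b^2))^(1/3):
Q^2 = 28.8^2 = 829.44.
g * b^2 = 9.81 * 9.5^2 = 9.81 * 90.25 = 885.35.
Q^2 / (g*b^2) = 829.44 / 885.35 = 0.9368.
yc = 0.9368^(1/3) = 0.9785 m.

0.9785


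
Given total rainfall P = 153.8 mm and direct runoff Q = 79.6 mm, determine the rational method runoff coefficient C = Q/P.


The runoff coefficient C = runoff depth / rainfall depth.
C = 79.6 / 153.8
  = 0.5176.

0.5176


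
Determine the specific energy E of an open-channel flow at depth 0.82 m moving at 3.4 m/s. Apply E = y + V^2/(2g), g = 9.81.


Specific energy E = y + V^2/(2g).
Velocity head = V^2/(2g) = 3.4^2 / (2*9.81) = 11.56 / 19.62 = 0.5892 m.
E = 0.82 + 0.5892 = 1.4092 m.

1.4092


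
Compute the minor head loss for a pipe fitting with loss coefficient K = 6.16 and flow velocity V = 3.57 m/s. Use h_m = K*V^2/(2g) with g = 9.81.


Minor loss formula: h_m = K * V^2/(2g).
V^2 = 3.57^2 = 12.7449.
V^2/(2g) = 12.7449 / 19.62 = 0.6496 m.
h_m = 6.16 * 0.6496 = 4.0015 m.

4.0015


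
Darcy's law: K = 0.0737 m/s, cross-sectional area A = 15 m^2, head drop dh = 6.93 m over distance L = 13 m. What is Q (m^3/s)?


Darcy's law: Q = K * A * i, where i = dh/L.
Hydraulic gradient i = 6.93 / 13 = 0.533077.
Q = 0.0737 * 15 * 0.533077
  = 0.5893 m^3/s.

0.5893


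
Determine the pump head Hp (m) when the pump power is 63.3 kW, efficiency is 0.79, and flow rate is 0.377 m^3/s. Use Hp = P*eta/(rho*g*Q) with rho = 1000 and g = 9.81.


Pump head formula: Hp = P * eta / (rho * g * Q).
Numerator: P * eta = 63.3 * 1000 * 0.79 = 50007.0 W.
Denominator: rho * g * Q = 1000 * 9.81 * 0.377 = 3698.37.
Hp = 50007.0 / 3698.37 = 13.52 m.

13.52


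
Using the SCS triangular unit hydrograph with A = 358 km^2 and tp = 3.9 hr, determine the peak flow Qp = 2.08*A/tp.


SCS formula: Qp = 2.08 * A / tp.
Qp = 2.08 * 358 / 3.9
   = 744.64 / 3.9
   = 190.93 m^3/s per cm.

190.93


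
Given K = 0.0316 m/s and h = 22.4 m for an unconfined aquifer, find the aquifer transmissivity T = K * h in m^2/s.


Transmissivity is defined as T = K * h.
T = 0.0316 * 22.4
  = 0.7078 m^2/s.

0.7078
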